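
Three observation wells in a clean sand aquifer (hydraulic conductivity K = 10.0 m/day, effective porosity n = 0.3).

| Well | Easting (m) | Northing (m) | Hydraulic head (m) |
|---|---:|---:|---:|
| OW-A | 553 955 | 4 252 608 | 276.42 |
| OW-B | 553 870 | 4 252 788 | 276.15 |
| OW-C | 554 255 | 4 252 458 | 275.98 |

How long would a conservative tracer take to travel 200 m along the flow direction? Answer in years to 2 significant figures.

With h = a·x + b·y + c and OW-A as origin, the differences give:
  (-85)·a + 180·b = -0.27
  300·a + (-150)·b = -0.44
Eliminate b (×(-150) and ×180, subtract): -41250·a = 119.700 → a = ∂h/∂x = -0.002902
Back-substitute: b = ∂h/∂y = -0.002870.
|∇h| = √(-0.002902² + -0.002870²) = 0.004081
Seepage velocity v = K·i/n = 10.0 × 0.004081 / 0.3 = 0.136 m/day.
t = 200 / 0.136 = 1471 days = 4.03 years.

4.0 years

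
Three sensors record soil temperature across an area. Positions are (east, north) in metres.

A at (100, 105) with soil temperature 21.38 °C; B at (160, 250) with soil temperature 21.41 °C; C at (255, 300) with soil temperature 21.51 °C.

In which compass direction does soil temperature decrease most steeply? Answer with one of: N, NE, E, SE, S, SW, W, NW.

Taking A as reference: B−A = (60, 145, +0.03); C−A = (155, 195, +0.13).
Determinant of the coordinate differences = 60·195 − 155·145 = -10775.
∂T/∂x = [(+0.03)·195 − (+0.13)·145] / -10775 = +0.001206
∂T/∂y = [60·(+0.13) − 155·(+0.03)] / -10775 = -0.0002923
Steepest decrease is along −∇f = (-0.001206 E, +0.0002923 N) → west.

W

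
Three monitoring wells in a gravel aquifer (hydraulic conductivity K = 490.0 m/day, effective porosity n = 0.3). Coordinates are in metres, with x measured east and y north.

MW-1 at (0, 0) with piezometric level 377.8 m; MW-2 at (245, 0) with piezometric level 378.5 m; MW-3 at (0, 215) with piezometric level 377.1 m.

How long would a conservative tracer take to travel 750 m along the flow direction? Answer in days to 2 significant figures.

110 days

∂h/∂x = (378.5 − 377.8) / (245 − 0) = +0.002857
∂h/∂y = (377.1 − 377.8) / (215 − 0) = -0.003256
|∇h| = √(0.002857² + -0.003256²) = 0.004332
Seepage velocity v = K·i/n = 490.0 × 0.004332 / 0.3 = 7.076 m/day.
t = 750 / 7.076 = 106 days.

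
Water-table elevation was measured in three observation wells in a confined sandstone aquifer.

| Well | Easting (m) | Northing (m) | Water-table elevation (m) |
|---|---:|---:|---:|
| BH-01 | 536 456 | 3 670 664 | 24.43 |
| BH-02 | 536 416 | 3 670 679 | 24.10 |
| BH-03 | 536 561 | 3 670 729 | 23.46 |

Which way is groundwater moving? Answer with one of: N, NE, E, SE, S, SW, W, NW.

Differences from BH-01: to BH-02 (Δx, Δy, Δh) = (-40, 15, -0.33); to BH-03 = (105, 65, -0.97).
Solve a·Δx + b·Δy = Δh: det = (-40)·65 − 105·15 = -4175.
∂h/∂x = [(-0.33)·65 − (-0.97)·15] / -4175 = +0.001653
∂h/∂y = [(-40)·(-0.97) − 105·(-0.33)] / -4175 = -0.01759
Flow = −∇h = (-0.001653 east, +0.01759 north), which points north.

N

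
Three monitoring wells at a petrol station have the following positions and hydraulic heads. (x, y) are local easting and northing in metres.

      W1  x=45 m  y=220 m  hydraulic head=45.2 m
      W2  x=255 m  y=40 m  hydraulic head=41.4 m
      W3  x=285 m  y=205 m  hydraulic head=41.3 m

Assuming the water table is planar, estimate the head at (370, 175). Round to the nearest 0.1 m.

Taking W1 as reference: W2−W1 = (210, -180, -3.8); W3−W1 = (240, -15, -3.9).
Solve a·Δx + b·Δy = Δh: det = 210·(-15) − 240·(-180) = 40050.
∂h/∂x = [(-3.8)·(-15) − (-3.9)·(-180)] / 40050 = -0.01610
∂h/∂y = [210·(-3.9) − 240·(-3.8)] / 40050 = +0.002322
h(370, 175) = 45.2 + (-0.01610)·(325) + (+0.002322)·(-45) = 45.2 -5.234 -0.104 = 39.861 m.

39.9 m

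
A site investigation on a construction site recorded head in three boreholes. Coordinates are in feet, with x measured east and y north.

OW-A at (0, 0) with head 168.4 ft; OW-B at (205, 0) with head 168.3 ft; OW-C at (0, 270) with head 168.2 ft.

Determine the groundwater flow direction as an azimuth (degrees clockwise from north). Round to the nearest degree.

033°

∂h/∂x = (168.3 − 168.4) / (205 − 0) = -0.0004878
∂h/∂y = (168.2 − 168.4) / (270 − 0) = -0.0007407
Flow direction (−∇h) has components (+0.0004878 E, +0.0007407 N).
Azimuth = atan2(E, N) = atan2(+0.0004878, +0.0007407) = 33.4° ≈ 033°.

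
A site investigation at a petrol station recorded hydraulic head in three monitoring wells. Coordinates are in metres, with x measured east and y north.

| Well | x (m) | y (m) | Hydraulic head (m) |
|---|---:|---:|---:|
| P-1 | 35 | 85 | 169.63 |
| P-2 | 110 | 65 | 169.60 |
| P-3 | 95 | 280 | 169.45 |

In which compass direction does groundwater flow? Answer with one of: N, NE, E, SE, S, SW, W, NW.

NE

With h = a·x + b·y + c and P-1 as origin, the differences give:
  75·a + (-20)·b = -0.03
  60·a + 195·b = -0.18
Eliminate b (×195 and ×(-20), subtract): 15825·a = -9.450 → a = ∂h/∂x = -0.0005972
Back-substitute: b = ∂h/∂y = -0.0007393.
Flow = −∇h = (+0.0005972 east, +0.0007393 north), which points northeast.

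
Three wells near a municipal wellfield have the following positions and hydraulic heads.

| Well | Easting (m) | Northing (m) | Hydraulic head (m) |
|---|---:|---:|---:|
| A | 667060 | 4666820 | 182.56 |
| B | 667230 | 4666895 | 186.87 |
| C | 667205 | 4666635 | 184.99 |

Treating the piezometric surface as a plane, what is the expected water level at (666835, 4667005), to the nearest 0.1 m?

178.3 m

Differences from A: to B (Δx, Δy, Δh) = (170, 75, +4.31); to C = (145, -185, +2.43).
Solve a·Δx + b·Δy = Δh: det = 170·(-185) − 145·75 = -42325.
∂h/∂x = [(+4.31)·(-185) − (+2.43)·75] / -42325 = +0.02314
∂h/∂y = [170·(+2.43) − 145·(+4.31)] / -42325 = +0.005005
h(666835, 4667005) = 182.56 + (+0.02314)·(-225) + (+0.005005)·(185) = 182.56 -5.208 +0.926 = 178.278 m.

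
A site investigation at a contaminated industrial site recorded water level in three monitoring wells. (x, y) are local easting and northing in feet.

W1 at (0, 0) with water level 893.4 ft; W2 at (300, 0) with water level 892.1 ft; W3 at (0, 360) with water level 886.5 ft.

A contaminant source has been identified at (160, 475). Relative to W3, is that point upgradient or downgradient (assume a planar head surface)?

downgradient

∂h/∂x = (892.1 − 893.4) / (300 − 0) = -0.004333
∂h/∂y = (886.5 − 893.4) / (360 − 0) = -0.01917
Head at (160, 475) = 893.4 + (-0.004333)·(160) + (-0.01917)·(475) = 883.60 ft.
That is lower than the 886.5 ft at W3, so the point is downgradient.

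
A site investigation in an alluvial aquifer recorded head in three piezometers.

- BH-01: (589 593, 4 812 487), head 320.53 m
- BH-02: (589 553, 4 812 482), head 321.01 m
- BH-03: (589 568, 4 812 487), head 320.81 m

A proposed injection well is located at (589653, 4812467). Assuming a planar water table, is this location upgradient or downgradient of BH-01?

With h = a·x + b·y + c and BH-01 as origin, the differences give:
  (-40)·a + (-5)·b = +0.48
  (-25)·a + 0·b = +0.28
Eliminate b (×0 and ×(-5), subtract): -125·a = 1.400 → a = ∂h/∂x = -0.01120
Back-substitute: b = ∂h/∂y = -0.006400.
Head at (589653, 4812467) = 320.53 + (-0.01120)·(60) + (-0.006400)·(-20) = 319.99 m.
That is lower than the 320.53 m at BH-01, so the point is downgradient.

downgradient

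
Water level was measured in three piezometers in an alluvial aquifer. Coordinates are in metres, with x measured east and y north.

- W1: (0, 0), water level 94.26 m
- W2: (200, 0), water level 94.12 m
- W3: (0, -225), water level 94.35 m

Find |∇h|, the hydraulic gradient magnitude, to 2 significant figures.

0.00081

∂h/∂x = (94.12 − 94.26) / (200 − 0) = -0.0007000
∂h/∂y = (94.35 − 94.26) / (-225 − 0) = -0.0004000
|∇h| = √(-0.0007000² + -0.0004000²) = 0.0008062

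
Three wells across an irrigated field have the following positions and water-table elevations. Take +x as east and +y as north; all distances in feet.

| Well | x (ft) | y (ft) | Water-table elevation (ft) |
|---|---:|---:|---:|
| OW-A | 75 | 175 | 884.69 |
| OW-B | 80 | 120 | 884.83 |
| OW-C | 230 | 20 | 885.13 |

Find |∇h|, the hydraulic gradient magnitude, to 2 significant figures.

0.0025

Differences from OW-A: to OW-B (Δx, Δy, Δh) = (5, -55, +0.14); to OW-C = (155, -155, +0.44).
Determinant of the coordinate differences = 5·(-155) − 155·(-55) = 7750.
∂h/∂x = [(+0.14)·(-155) − (+0.44)·(-55)] / 7750 = +0.0003226
∂h/∂y = [5·(+0.44) − 155·(+0.14)] / 7750 = -0.002516
|∇h| = √(0.0003226² + -0.002516²) = 0.002537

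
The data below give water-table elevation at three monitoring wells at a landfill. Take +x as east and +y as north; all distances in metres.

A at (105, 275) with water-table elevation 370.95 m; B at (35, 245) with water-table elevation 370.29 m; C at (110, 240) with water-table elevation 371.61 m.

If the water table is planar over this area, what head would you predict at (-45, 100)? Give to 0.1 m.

With h = a·x + b·y + c and A as origin, the differences give:
  (-70)·a + (-30)·b = -0.66
  5·a + (-35)·b = +0.66
Eliminate b (×(-35) and ×(-30), subtract): 2600·a = 42.900 → a = ∂h/∂x = +0.01650
Back-substitute: b = ∂h/∂y = -0.01650.
h(-45, 100) = 370.95 + (+0.01650)·(-150) + (-0.01650)·(-175) = 370.95 -2.475 +2.888 = 371.363 m.

371.4 m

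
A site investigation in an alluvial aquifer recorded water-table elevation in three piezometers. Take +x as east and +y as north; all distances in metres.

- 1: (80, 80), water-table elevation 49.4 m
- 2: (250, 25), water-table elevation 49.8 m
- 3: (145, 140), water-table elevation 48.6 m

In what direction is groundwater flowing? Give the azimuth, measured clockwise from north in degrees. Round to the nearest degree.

With h = a·x + b·y + c and 1 as origin, the differences give:
  170·a + (-55)·b = +0.4
  65·a + 60·b = -0.8
Eliminate b (×60 and ×(-55), subtract): 13775·a = -20.00 → a = ∂h/∂x = -0.001452
Back-substitute: b = ∂h/∂y = -0.01176.
Flow direction (−∇h) has components (+0.001452 E, +0.01176 N).
Azimuth = atan2(E, N) = atan2(+0.001452, +0.01176) = 7.0° ≈ 007°.

007°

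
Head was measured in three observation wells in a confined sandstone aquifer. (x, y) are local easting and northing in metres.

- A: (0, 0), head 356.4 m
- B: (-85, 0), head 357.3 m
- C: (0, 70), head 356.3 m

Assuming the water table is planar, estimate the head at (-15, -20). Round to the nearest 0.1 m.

356.6 m

∂h/∂x = (357.3 − 356.4) / (-85 − 0) = -0.01059
∂h/∂y = (356.3 − 356.4) / (70 − 0) = -0.001429
h(-15, -20) = 356.4 + (-0.01059)·(-15) + (-0.001429)·(-20) = 356.4 +0.159 +0.029 = 356.587 m.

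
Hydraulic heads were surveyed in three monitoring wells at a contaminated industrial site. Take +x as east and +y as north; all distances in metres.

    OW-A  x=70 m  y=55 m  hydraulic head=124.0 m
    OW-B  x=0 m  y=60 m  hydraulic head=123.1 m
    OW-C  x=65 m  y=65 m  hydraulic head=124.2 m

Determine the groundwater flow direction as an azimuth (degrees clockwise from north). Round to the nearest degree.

208°

With h = a·x + b·y + c and OW-A as origin, the differences give:
  (-70)·a + 5·b = -0.9
  (-5)·a + 10·b = +0.2
Eliminate b (×10 and ×5, subtract): -675·a = -10.00 → a = ∂h/∂x = +0.01481
Back-substitute: b = ∂h/∂y = +0.02741.
Flow direction (−∇h) has components (-0.01481 E, -0.02741 N).
Azimuth = atan2(E, N) = atan2(-0.01481, -0.02741) = 208.4° ≈ 208°.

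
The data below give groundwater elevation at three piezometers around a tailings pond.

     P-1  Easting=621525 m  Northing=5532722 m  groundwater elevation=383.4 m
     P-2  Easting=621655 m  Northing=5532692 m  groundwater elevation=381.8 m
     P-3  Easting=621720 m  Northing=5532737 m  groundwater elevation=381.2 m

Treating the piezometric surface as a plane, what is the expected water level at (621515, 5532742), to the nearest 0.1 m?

Three-point gradient (reference P-1): Δ to P-2 = (130, -30, -1.6), Δ to P-3 = (195, 15, -2.2).
∂h/∂x = -0.01154, ∂h/∂y = +0.003333 (det = 7800).
h(621515, 5532742) = 383.4 + (-0.01154)·(-10) + (+0.003333)·(20) = 383.4 +0.115 +0.067 = 383.582 m.

383.6 m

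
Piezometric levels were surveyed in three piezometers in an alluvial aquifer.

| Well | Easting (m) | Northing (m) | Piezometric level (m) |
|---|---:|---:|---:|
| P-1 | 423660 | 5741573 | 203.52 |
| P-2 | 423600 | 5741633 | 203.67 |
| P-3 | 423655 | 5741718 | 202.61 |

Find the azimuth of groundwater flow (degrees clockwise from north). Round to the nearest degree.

With h = a·x + b·y + c and P-1 as origin, the differences give:
  (-60)·a + 60·b = +0.15
  (-5)·a + 145·b = -0.91
Eliminate b (×145 and ×60, subtract): -8400·a = 76.350 → a = ∂h/∂x = -0.009089
Back-substitute: b = ∂h/∂y = -0.006589.
Flow direction (−∇h) has components (+0.009089 E, +0.006589 N).
Azimuth = atan2(E, N) = atan2(+0.009089, +0.006589) = 54.1° ≈ 054°.

054°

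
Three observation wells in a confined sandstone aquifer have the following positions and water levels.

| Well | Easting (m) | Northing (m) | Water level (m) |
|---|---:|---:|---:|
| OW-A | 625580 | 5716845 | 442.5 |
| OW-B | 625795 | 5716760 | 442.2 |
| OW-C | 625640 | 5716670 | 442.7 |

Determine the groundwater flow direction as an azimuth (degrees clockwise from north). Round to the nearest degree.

Taking OW-A as reference: OW-B−OW-A = (215, -85, -0.3); OW-C−OW-A = (60, -175, +0.2).
Determinant of the coordinate differences = 215·(-175) − 60·(-85) = -32525.
∂h/∂x = [(-0.3)·(-175) − (+0.2)·(-85)] / -32525 = -0.002137
∂h/∂y = [215·(+0.2) − 60·(-0.3)] / -32525 = -0.001875
Flow direction (−∇h) has components (+0.002137 E, +0.001875 N).
Azimuth = atan2(E, N) = atan2(+0.002137, +0.001875) = 48.7° ≈ 049°.

049°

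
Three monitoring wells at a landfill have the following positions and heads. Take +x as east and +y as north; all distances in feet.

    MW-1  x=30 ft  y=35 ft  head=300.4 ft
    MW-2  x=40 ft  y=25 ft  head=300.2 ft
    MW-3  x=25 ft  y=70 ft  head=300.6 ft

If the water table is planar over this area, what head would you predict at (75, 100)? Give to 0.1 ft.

With h = a·x + b·y + c and MW-1 as origin, the differences give:
  10·a + (-10)·b = -0.2
  (-5)·a + 35·b = +0.2
Eliminate b (×35 and ×(-10), subtract): 300·a = -5.00 → a = ∂h/∂x = -0.01667
Back-substitute: b = ∂h/∂y = +0.003333.
h(75, 100) = 300.4 + (-0.01667)·(45) + (+0.003333)·(65) = 300.4 -0.750 +0.217 = 299.867 ft.

299.9 ft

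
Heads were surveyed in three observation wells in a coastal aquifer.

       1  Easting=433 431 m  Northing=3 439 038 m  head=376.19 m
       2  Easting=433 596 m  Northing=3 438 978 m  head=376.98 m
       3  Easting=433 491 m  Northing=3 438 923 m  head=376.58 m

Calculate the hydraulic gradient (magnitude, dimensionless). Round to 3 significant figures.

Taking 1 as reference: 2−1 = (165, -60, +0.79); 3−1 = (60, -115, +0.39).
Determinant of the coordinate differences = 165·(-115) − 60·(-60) = -15375.
∂h/∂x = [(+0.79)·(-115) − (+0.39)·(-60)] / -15375 = +0.004387
∂h/∂y = [165·(+0.39) − 60·(+0.79)] / -15375 = -0.001102
|∇h| = √(0.004387² + -0.001102²) = 0.004523

0.00452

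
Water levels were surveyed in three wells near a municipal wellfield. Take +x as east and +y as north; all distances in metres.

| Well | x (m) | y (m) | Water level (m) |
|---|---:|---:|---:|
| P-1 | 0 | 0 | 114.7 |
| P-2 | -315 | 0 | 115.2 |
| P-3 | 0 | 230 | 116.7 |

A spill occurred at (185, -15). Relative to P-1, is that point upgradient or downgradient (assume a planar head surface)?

∂h/∂x = (115.2 − 114.7) / (-315 − 0) = -0.001587
∂h/∂y = (116.7 − 114.7) / (230 − 0) = +0.008696
Head at (185, -15) = 114.7 + (-0.001587)·(185) + (+0.008696)·(-15) = 114.28 m.
That is lower than the 114.7 m at P-1, so the point is downgradient.

downgradient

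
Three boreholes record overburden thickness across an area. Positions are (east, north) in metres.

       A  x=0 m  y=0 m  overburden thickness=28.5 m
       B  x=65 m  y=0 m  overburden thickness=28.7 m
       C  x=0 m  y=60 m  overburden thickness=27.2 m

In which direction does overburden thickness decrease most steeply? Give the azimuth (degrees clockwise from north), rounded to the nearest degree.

352°

∂d/∂x = (28.7 − 28.5) / (65 − 0) = +0.003077
∂d/∂y = (27.2 − 28.5) / (60 − 0) = -0.02167
Steepest decrease is along −∇f: components (-0.003077 E, +0.02167 N).
Azimuth = atan2(-0.003077, +0.02167) = 351.9° ≈ 352°.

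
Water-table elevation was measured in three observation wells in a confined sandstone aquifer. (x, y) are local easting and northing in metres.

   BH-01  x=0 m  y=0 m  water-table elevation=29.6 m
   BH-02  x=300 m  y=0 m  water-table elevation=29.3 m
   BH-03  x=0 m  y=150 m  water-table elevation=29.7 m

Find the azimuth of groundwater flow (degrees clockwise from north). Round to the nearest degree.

124°

∂h/∂x = (29.3 − 29.6) / (300 − 0) = -0.001000
∂h/∂y = (29.7 − 29.6) / (150 − 0) = +0.0006667
Flow direction (−∇h) has components (+0.001000 E, -0.0006667 N).
Azimuth = atan2(E, N) = atan2(+0.001000, -0.0006667) = 123.7° ≈ 124°.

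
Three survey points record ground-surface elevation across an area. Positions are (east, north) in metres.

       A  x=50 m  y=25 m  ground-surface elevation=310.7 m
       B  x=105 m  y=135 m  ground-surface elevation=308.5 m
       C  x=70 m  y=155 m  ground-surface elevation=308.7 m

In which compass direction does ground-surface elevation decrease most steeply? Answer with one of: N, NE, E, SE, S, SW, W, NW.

With z = a·x + b·y + c and A as origin, the differences give:
  55·a + 110·b = -2.2
  20·a + 130·b = -2.0
Eliminate b (×130 and ×110, subtract): 4950·a = -66.00 → a = ∂z/∂x = -0.01333
Back-substitute: b = ∂z/∂y = -0.01333.
Steepest decrease is along −∇f = (+0.01333 E, +0.01333 N) → northeast.

NE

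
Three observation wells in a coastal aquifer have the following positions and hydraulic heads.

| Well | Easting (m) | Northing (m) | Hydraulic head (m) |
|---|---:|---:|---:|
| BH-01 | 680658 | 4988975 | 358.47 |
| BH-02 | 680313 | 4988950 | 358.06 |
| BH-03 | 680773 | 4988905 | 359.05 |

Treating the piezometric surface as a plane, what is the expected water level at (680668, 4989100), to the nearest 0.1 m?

Taking BH-01 as reference: BH-02−BH-01 = (-345, -25, -0.41); BH-03−BH-01 = (115, -70, +0.58).
Determinant of the coordinate differences = (-345)·(-70) − 115·(-25) = 27025.
∂h/∂x = [(-0.41)·(-70) − (+0.58)·(-25)] / 27025 = +0.001599
∂h/∂y = [(-345)·(+0.58) − 115·(-0.41)] / 27025 = -0.005660
h(680668, 4989100) = 358.47 + (+0.001599)·(10) + (-0.005660)·(125) = 358.47 +0.016 -0.707 = 357.779 m.

357.8 m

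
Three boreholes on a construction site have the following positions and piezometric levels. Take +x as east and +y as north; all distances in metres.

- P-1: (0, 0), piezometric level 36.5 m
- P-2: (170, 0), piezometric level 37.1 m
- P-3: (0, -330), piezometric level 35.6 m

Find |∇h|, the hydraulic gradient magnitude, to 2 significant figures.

0.0045

∂h/∂x = (37.1 − 36.5) / (170 − 0) = +0.003529
∂h/∂y = (35.6 − 36.5) / (-330 − 0) = +0.002727
|∇h| = √(0.003529² + 0.002727²) = 0.00446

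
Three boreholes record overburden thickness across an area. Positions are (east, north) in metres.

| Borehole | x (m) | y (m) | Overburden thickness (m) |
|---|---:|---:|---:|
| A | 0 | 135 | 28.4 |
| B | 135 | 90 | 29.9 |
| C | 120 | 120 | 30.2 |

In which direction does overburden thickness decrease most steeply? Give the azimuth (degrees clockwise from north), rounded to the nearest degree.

Taking A as reference: B−A = (135, -45, +1.5); C−A = (120, -15, +1.8).
Solve a·Δx + b·Δy = Δd: det = 135·(-15) − 120·(-45) = 3375.
∂d/∂x = [(+1.5)·(-15) − (+1.8)·(-45)] / 3375 = +0.01733
∂d/∂y = [135·(+1.8) − 120·(+1.5)] / 3375 = +0.01867
Steepest decrease is along −∇f: components (-0.01733 E, -0.01867 N).
Azimuth = atan2(-0.01733, -0.01867) = 222.9° ≈ 223°.

223°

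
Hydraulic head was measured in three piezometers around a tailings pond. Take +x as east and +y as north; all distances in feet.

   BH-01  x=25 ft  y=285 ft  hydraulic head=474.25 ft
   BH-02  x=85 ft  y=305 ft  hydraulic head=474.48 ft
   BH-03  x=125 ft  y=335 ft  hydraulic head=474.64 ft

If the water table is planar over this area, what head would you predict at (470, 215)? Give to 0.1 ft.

475.9 ft

Three-point gradient (reference BH-01): Δ to BH-02 = (60, 20, +0.23), Δ to BH-03 = (100, 50, +0.39).
∂h/∂x = +0.003700, ∂h/∂y = +0.0004000 (det = 1000).
h(470, 215) = 474.25 + (+0.003700)·(445) + (+0.0004000)·(-70) = 474.25 +1.647 -0.028 = 475.869 ft.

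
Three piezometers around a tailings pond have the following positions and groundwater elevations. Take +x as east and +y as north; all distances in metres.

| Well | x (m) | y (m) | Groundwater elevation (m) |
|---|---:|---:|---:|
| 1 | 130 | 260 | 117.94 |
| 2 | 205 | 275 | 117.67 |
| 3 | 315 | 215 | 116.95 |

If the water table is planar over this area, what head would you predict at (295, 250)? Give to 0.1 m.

117.2 m

Differences from 1: to 2 (Δx, Δy, Δh) = (75, 15, -0.27); to 3 = (185, -45, -0.99).
Solve a·Δx + b·Δy = Δh: det = 75·(-45) − 185·15 = -6150.
∂h/∂x = [(-0.27)·(-45) − (-0.99)·15] / -6150 = -0.004390
∂h/∂y = [75·(-0.99) − 185·(-0.27)] / -6150 = +0.003951
h(295, 250) = 117.94 + (-0.004390)·(165) + (+0.003951)·(-10) = 117.94 -0.724 -0.040 = 117.176 m.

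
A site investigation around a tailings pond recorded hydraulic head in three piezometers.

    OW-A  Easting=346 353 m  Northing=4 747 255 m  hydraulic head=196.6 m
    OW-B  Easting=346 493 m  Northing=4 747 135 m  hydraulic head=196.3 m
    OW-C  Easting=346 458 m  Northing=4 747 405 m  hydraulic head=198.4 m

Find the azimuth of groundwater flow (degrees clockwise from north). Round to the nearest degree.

211°

Differences from OW-A: to OW-B (Δx, Δy, Δh) = (140, -120, -0.3); to OW-C = (105, 150, +1.8).
Solve a·Δx + b·Δy = Δh: det = 140·150 − 105·(-120) = 33600.
∂h/∂x = [(-0.3)·150 − (+1.8)·(-120)] / 33600 = +0.005089
∂h/∂y = [140·(+1.8) − 105·(-0.3)] / 33600 = +0.008437
Flow direction (−∇h) has components (-0.005089 E, -0.008437 N).
Azimuth = atan2(E, N) = atan2(-0.005089, -0.008437) = 211.1° ≈ 211°.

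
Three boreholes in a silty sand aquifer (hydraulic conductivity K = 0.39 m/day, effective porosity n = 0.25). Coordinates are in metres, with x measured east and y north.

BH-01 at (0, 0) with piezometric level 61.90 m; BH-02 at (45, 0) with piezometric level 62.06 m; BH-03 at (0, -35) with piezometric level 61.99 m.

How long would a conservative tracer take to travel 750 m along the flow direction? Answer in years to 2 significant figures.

300 years

∂h/∂x = (62.06 − 61.90) / (45 − 0) = +0.003556
∂h/∂y = (61.99 − 61.90) / (-35 − 0) = -0.002571
|∇h| = √(0.003556² + -0.002571²) = 0.004388
Seepage velocity v = K·i/n = 0.39 × 0.004388 / 0.25 = 0.006845 m/day.
t = 750 / 0.006845 = 1.096e+05 days = 300 years.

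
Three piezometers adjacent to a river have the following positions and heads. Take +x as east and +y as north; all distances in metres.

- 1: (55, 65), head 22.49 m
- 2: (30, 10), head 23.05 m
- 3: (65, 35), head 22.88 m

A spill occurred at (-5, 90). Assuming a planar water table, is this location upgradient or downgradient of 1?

downgradient

Three-point gradient (reference 1): Δ to 2 = (-25, -55, +0.56), Δ to 3 = (10, -30, +0.39).
∂h/∂x = +0.003577, ∂h/∂y = -0.01181 (det = 1300).
Head at (-5, 90) = 22.49 + (+0.003577)·(-60) + (-0.01181)·(25) = 21.98 m.
That is lower than the 22.49 m at 1, so the point is downgradient.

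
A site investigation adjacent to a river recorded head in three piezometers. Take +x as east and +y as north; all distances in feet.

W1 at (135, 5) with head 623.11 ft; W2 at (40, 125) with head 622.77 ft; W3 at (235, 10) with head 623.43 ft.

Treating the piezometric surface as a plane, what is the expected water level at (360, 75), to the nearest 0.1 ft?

623.8 ft

With h = a·x + b·y + c and W1 as origin, the differences give:
  (-95)·a + 120·b = -0.34
  100·a + 5·b = +0.32
Eliminate b (×5 and ×120, subtract): -12475·a = -40.100 → a = ∂h/∂x = +0.003214
Back-substitute: b = ∂h/∂y = -0.0002886.
h(360, 75) = 623.11 + (+0.003214)·(225) + (-0.0002886)·(70) = 623.11 +0.723 -0.020 = 623.813 ft.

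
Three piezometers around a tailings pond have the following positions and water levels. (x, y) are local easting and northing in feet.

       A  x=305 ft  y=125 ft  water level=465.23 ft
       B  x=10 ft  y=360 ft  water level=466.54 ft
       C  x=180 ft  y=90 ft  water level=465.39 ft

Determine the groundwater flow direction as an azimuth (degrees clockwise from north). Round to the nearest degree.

144°

Three-point gradient (reference A): Δ to B = (-295, 235, +1.31), Δ to C = (-125, -35, +0.16).
∂h/∂x = -0.002102, ∂h/∂y = +0.002936 (det = 39700).
Flow direction (−∇h) has components (+0.002102 E, -0.002936 N).
Azimuth = atan2(E, N) = atan2(+0.002102, -0.002936) = 144.4° ≈ 144°.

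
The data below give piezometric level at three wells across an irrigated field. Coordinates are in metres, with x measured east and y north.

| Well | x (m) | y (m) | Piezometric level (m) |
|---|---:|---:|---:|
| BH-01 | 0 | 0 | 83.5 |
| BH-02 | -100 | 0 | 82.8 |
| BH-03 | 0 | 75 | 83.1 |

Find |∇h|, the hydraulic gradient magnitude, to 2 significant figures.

0.0088

∂h/∂x = (82.8 − 83.5) / (-100 − 0) = +0.007000
∂h/∂y = (83.1 − 83.5) / (75 − 0) = -0.005333
|∇h| = √(0.007000² + -0.005333²) = 0.0088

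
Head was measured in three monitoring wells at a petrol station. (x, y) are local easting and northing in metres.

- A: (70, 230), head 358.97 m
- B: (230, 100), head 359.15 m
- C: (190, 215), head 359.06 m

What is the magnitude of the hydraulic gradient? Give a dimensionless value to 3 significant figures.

0.000873

With h = a·x + b·y + c and A as origin, the differences give:
  160·a + (-130)·b = +0.18
  120·a + (-15)·b = +0.09
Eliminate b (×(-15) and ×(-130), subtract): 13200·a = 9.000 → a = ∂h/∂x = +0.0006818
Back-substitute: b = ∂h/∂y = -0.0005455.
|∇h| = √(0.0006818² + -0.0005455²) = 0.0008732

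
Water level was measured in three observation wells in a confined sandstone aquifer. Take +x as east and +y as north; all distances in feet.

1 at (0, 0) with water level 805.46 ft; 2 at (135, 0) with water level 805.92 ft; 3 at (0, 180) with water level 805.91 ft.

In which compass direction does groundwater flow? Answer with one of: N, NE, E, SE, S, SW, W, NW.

SW

∂h/∂x = (805.92 − 805.46) / (135 − 0) = +0.003407
∂h/∂y = (805.91 − 805.46) / (180 − 0) = +0.002500
Flow = −∇h = (-0.003407 east, -0.002500 north), which points southwest.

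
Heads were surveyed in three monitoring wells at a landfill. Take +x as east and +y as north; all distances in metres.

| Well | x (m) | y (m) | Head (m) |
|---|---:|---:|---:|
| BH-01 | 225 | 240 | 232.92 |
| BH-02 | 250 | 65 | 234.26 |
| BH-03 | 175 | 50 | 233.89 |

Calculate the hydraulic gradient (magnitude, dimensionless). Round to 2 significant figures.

0.0092

Differences from BH-01: to BH-02 (Δx, Δy, Δh) = (25, -175, +1.34); to BH-03 = (-50, -190, +0.97).
Determinant of the coordinate differences = 25·(-190) − (-50)·(-175) = -13500.
∂h/∂x = [(+1.34)·(-190) − (+0.97)·(-175)] / -13500 = +0.006285
∂h/∂y = [25·(+0.97) − (-50)·(+1.34)] / -13500 = -0.006759
|∇h| = √(0.006285² + -0.006759²) = 0.00923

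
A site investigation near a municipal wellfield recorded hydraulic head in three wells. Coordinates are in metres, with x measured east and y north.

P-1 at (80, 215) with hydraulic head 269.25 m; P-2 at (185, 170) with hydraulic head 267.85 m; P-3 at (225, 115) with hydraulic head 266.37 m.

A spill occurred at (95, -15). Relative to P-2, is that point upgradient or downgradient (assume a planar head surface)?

With h = a·x + b·y + c and P-1 as origin, the differences give:
  105·a + (-45)·b = -1.40
  145·a + (-100)·b = -2.88
Eliminate b (×(-100) and ×(-45), subtract): -3975·a = 10.400 → a = ∂h/∂x = -0.002616
Back-substitute: b = ∂h/∂y = +0.02501.
Head at (95, -15) = 269.25 + (-0.002616)·(15) + (+0.02501)·(-230) = 263.46 m.
That is lower than the 267.85 m at P-2, so the point is downgradient.

downgradient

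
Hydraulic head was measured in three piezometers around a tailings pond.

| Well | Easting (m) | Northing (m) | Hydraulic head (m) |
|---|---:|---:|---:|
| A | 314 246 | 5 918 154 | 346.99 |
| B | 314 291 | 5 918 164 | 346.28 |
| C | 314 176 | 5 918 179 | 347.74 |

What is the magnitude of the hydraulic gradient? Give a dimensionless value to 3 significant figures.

0.0164

Differences from A: to B (Δx, Δy, Δh) = (45, 10, -0.71); to C = (-70, 25, +0.75).
Solve a·Δx + b·Δy = Δh: det = 45·25 − (-70)·10 = 1825.
∂h/∂x = [(-0.71)·25 − (+0.75)·10] / 1825 = -0.01384
∂h/∂y = [45·(+0.75) − (-70)·(-0.71)] / 1825 = -0.008740
|∇h| = √(-0.01384² + -0.008740²) = 0.01637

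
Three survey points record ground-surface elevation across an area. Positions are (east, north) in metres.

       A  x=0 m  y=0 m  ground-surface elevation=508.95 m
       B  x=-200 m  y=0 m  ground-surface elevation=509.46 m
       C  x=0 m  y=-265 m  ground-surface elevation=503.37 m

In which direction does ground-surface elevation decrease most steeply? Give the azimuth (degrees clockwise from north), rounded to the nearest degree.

173°

∂z/∂x = (509.46 − 508.95) / (-200 − 0) = -0.002550
∂z/∂y = (503.37 − 508.95) / (-265 − 0) = +0.02106
Steepest decrease is along −∇f: components (+0.002550 E, -0.02106 N).
Azimuth = atan2(+0.002550, -0.02106) = 173.1° ≈ 173°.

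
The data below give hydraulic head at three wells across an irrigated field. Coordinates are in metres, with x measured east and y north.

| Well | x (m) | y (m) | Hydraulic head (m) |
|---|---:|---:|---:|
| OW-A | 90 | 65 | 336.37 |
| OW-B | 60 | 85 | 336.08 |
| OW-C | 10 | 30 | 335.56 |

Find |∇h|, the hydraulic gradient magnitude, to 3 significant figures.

Differences from OW-A: to OW-B (Δx, Δy, Δh) = (-30, 20, -0.29); to OW-C = (-80, -35, -0.81).
Solve a·Δx + b·Δy = Δh: det = (-30)·(-35) − (-80)·20 = 2650.
∂h/∂x = [(-0.29)·(-35) − (-0.81)·20] / 2650 = +0.009943
∂h/∂y = [(-30)·(-0.81) − (-80)·(-0.29)] / 2650 = +0.0004151
|∇h| = √(0.009943² + 0.0004151²) = 0.009952

0.00995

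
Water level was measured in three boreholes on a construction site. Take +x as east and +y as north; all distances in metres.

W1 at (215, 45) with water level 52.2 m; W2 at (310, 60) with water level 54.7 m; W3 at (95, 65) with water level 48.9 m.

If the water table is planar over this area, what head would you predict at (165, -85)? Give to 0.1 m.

Taking W1 as reference: W2−W1 = (95, 15, +2.5); W3−W1 = (-120, 20, -3.3).
Solve a·Δx + b·Δy = Δh: det = 95·20 − (-120)·15 = 3700.
∂h/∂x = [(+2.5)·20 − (-3.3)·15] / 3700 = +0.02689
∂h/∂y = [95·(-3.3) − (-120)·(+2.5)] / 3700 = -0.003649
h(165, -85) = 52.2 + (+0.02689)·(-50) + (-0.003649)·(-130) = 52.2 -1.345 +0.474 = 51.330 m.

51.3 m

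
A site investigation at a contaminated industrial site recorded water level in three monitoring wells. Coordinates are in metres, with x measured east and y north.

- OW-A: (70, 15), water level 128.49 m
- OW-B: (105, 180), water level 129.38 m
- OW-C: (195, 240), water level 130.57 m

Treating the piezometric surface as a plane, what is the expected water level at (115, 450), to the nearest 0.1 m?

130.3 m

Taking OW-A as reference: OW-B−OW-A = (35, 165, +0.89); OW-C−OW-A = (125, 225, +2.08).
Solve a·Δx + b·Δy = Δh: det = 35·225 − 125·165 = -12750.
∂h/∂x = [(+0.89)·225 − (+2.08)·165] / -12750 = +0.01121
∂h/∂y = [35·(+2.08) − 125·(+0.89)] / -12750 = +0.003016
h(115, 450) = 128.49 + (+0.01121)·(45) + (+0.003016)·(435) = 128.49 +0.505 +1.312 = 130.306 m.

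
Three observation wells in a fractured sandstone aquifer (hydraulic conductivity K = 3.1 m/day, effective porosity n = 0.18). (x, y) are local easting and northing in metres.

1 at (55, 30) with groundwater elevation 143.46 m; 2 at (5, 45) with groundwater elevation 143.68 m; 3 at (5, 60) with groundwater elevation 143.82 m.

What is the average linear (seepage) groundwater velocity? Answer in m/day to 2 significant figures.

With h = a·x + b·y + c and 1 as origin, the differences give:
  (-50)·a + 15·b = +0.22
  (-50)·a + 30·b = +0.36
Eliminate b (×30 and ×15, subtract): -750·a = 1.200 → a = ∂h/∂x = -0.001600
Back-substitute: b = ∂h/∂y = +0.009333.
|∇h| = √(-0.001600² + 0.009333²) = 0.009469
Seepage velocity v = K·i/n = 3.1 × 0.009469 / 0.18 = 0.1631 m/day.

0.16 m/day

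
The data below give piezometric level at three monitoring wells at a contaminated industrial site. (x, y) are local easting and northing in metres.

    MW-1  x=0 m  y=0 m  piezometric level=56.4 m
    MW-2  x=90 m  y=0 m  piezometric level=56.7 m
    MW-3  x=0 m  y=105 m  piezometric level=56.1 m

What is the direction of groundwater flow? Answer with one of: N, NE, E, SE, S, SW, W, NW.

∂h/∂x = (56.7 − 56.4) / (90 − 0) = +0.003333
∂h/∂y = (56.1 − 56.4) / (105 − 0) = -0.002857
Flow = −∇h = (-0.003333 east, +0.002857 north), which points northwest.

NW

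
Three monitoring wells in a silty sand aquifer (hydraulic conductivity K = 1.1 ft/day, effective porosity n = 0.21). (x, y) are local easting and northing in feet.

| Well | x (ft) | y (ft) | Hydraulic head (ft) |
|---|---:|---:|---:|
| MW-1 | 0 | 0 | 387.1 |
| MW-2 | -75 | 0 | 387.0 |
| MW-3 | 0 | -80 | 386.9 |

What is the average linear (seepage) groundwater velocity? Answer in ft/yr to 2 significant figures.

5.4 ft/yr

∂h/∂x = (387.0 − 387.1) / (-75 − 0) = +0.001333
∂h/∂y = (386.9 − 387.1) / (-80 − 0) = +0.002500
|∇h| = √(0.001333² + 0.002500²) = 0.002833
Seepage velocity v = K·i/n = 1.1 × 0.002833 / 0.21 = 0.01484 ft/day = 5.42 ft/yr.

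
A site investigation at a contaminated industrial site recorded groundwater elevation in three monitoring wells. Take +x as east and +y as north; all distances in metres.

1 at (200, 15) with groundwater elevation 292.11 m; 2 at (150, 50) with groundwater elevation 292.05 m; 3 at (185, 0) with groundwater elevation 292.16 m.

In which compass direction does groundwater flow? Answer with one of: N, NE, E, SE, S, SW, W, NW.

N

Differences from 1: to 2 (Δx, Δy, Δh) = (-50, 35, -0.06); to 3 = (-15, -15, +0.05).
Determinant of the coordinate differences = (-50)·(-15) − (-15)·35 = 1275.
∂h/∂x = [(-0.06)·(-15) − (+0.05)·35] / 1275 = -0.0006667
∂h/∂y = [(-50)·(+0.05) − (-15)·(-0.06)] / 1275 = -0.002667
Flow = −∇h = (+0.0006667 east, +0.002667 north), which points north.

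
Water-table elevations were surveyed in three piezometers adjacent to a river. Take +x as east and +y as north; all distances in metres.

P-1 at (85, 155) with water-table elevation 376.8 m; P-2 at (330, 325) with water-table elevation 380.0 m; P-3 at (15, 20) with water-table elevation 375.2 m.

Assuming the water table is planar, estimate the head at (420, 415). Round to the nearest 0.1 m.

With h = a·x + b·y + c and P-1 as origin, the differences give:
  245·a + 170·b = +3.2
  (-70)·a + (-135)·b = -1.6
Eliminate b (×(-135) and ×170, subtract): -21175·a = -160.00 → a = ∂h/∂x = +0.007556
Back-substitute: b = ∂h/∂y = +0.007934.
h(420, 415) = 376.8 + (+0.007556)·(335) + (+0.007934)·(260) = 376.8 +2.531 +2.063 = 381.394 m.

381.4 m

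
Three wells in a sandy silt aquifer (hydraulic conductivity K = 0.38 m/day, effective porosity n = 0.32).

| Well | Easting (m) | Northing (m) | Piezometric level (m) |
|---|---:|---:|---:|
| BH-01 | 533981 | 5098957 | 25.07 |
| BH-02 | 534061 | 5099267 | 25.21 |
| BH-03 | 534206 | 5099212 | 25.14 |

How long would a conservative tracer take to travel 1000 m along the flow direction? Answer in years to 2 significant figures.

3900 years

Taking BH-01 as reference: BH-02−BH-01 = (80, 310, +0.14); BH-03−BH-01 = (225, 255, +0.07).
Determinant of the coordinate differences = 80·255 − 225·310 = -49350.
∂h/∂x = [(+0.14)·255 − (+0.07)·310] / -49350 = -0.0002837
∂h/∂y = [80·(+0.07) − 225·(+0.14)] / -49350 = +0.0005248
|∇h| = √(-0.0002837² + 0.0005248²) = 0.0005966
Seepage velocity v = K·i/n = 0.38 × 0.0005966 / 0.32 = 0.0007085 m/day.
t = 1000 / 0.0007085 = 1.411e+06 days = 3.86e+03 years.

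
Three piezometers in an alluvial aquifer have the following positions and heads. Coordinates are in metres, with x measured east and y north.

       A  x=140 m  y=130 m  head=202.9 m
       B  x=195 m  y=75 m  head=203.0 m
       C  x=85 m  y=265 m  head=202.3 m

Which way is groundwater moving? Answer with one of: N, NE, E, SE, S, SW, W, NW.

NE

Taking A as reference: B−A = (55, -55, +0.1); C−A = (-55, 135, -0.6).
Determinant of the coordinate differences = 55·135 − (-55)·(-55) = 4400.
∂h/∂x = [(+0.1)·135 − (-0.6)·(-55)] / 4400 = -0.004432
∂h/∂y = [55·(-0.6) − (-55)·(+0.1)] / 4400 = -0.006250
Flow = −∇h = (+0.004432 east, +0.006250 north), which points northeast.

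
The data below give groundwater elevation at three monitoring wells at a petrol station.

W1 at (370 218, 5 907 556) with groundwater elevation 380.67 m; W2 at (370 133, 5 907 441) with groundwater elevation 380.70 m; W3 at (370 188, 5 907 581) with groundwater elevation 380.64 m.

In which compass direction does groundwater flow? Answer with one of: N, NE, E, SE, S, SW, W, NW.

Differences from W1: to W2 (Δx, Δy, Δh) = (-85, -115, +0.03); to W3 = (-30, 25, -0.03).
Determinant of the coordinate differences = (-85)·25 − (-30)·(-115) = -5575.
∂h/∂x = [(+0.03)·25 − (-0.03)·(-115)] / -5575 = +0.0004843
∂h/∂y = [(-85)·(-0.03) − (-30)·(+0.03)] / -5575 = -0.0006188
Flow = −∇h = (-0.0004843 east, +0.0006188 north), which points northwest.

NW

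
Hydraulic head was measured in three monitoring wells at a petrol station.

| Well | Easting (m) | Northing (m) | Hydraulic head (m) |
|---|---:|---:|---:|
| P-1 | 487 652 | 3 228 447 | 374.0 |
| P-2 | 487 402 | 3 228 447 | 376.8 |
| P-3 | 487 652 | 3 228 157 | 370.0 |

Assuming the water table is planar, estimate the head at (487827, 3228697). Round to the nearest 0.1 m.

375.5 m

∂h/∂x = (376.8 − 374.0) / (487402 − 487652) = -0.01120
∂h/∂y = (370.0 − 374.0) / (3228157 − 3228447) = +0.01379
h(487827, 3228697) = 374.0 + (-0.01120)·(175) + (+0.01379)·(250) = 374.0 -1.960 +3.448 = 375.488 m.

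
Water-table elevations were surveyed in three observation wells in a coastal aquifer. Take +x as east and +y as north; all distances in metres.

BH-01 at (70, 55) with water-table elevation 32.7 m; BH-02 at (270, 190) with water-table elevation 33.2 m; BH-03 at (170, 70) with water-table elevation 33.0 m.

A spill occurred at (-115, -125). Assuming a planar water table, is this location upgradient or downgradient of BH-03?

downgradient

Taking BH-01 as reference: BH-02−BH-01 = (200, 135, +0.5); BH-03−BH-01 = (100, 15, +0.3).
Determinant of the coordinate differences = 200·15 − 100·135 = -10500.
∂h/∂x = [(+0.5)·15 − (+0.3)·135] / -10500 = +0.003143
∂h/∂y = [200·(+0.3) − 100·(+0.5)] / -10500 = -0.0009524
Head at (-115, -125) = 32.7 + (+0.003143)·(-185) + (-0.0009524)·(-180) = 32.29 m.
That is lower than the 33.0 m at BH-03, so the point is downgradient.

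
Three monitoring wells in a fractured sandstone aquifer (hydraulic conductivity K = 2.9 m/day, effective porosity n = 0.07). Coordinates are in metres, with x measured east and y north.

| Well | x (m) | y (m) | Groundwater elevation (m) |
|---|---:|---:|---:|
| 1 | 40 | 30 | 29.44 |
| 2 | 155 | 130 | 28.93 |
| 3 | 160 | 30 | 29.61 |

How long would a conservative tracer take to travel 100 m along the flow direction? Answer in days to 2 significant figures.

350 days

With h = a·x + b·y + c and 1 as origin, the differences give:
  115·a + 100·b = -0.51
  120·a + 0·b = +0.17
Eliminate b (×0 and ×100, subtract): -12000·a = -17.000 → a = ∂h/∂x = +0.001417
Back-substitute: b = ∂h/∂y = -0.006729.
|∇h| = √(0.001417² + -0.006729²) = 0.006877
Seepage velocity v = K·i/n = 2.9 × 0.006877 / 0.07 = 0.2849 m/day.
t = 100 / 0.2849 = 351 days.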